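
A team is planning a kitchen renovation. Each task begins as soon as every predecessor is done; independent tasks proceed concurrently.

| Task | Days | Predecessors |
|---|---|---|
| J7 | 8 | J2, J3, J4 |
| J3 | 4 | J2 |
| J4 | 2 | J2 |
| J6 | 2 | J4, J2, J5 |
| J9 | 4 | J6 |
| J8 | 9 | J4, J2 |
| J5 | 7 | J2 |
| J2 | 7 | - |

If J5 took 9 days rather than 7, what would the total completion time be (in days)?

Actual critical path: J2→J5→J6→J9 = 7+7+2+4 = 20 ⇒ 20 days.
Since J5 is critical, the +2 change carries straight to that chain (now 22 days).
The critical path is still J2→J5→J6→J9; finish is now 22 days.

22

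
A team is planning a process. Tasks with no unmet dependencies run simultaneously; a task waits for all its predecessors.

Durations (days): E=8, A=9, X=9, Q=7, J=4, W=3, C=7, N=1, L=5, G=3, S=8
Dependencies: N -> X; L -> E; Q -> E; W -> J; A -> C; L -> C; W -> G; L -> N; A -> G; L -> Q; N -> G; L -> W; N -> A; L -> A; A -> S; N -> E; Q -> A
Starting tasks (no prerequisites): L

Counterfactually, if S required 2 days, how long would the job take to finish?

The binding path is L→Q→A→S = 5+7+9+8 = 29; finish at 29 days.
S lies on that path, so at 2 days the path becomes 23 days.
The binding chain switches to L→Q→A→C = 5+7+9+7 = 28; finish 28 days.

28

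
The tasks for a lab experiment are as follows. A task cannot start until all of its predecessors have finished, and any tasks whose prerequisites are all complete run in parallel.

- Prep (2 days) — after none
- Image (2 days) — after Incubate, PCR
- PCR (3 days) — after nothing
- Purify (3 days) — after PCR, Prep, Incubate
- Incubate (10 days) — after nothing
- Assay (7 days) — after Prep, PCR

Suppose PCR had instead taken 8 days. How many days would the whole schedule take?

15

Critical path before the change: Incubate→Purify = 10+3 = 13 giving 13 days.
PCR is off the critical path — its longest chain is 10 days, giving 3 of slack.
Now PCR→Assay = 8+7 = 15 is longest, so the finish becomes 15 days.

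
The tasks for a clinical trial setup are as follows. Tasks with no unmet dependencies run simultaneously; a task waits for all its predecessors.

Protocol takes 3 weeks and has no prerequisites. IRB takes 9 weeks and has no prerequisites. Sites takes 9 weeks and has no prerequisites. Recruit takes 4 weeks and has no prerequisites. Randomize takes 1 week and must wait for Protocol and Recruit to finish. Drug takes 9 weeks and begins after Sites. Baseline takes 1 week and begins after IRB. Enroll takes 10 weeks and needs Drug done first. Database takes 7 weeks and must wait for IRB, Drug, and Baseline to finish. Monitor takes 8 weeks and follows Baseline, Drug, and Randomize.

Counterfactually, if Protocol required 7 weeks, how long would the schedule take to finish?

Actual critical path: Sites→Drug→Enroll = 9+9+10 = 28 ⇒ 28 weeks.
Protocol has 16 weeks of float (longest path through it is 12).
No other chain overtakes it, so the finish is 28 weeks.

28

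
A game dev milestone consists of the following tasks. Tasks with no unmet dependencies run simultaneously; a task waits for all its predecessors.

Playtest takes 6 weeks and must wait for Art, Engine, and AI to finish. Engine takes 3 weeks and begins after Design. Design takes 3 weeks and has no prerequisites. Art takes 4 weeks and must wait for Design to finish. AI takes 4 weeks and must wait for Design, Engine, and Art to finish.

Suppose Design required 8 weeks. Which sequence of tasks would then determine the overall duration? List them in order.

As given, the longest chain is Design→Art→AI→Playtest = 3+4+4+6 = 17, so the finish is 17 weeks.
Since Design is critical, the +5 change carries straight to that chain (now 22 weeks).
No other chain overtakes it, so the finish is 22 weeks.

Design, Art, AI, Playtest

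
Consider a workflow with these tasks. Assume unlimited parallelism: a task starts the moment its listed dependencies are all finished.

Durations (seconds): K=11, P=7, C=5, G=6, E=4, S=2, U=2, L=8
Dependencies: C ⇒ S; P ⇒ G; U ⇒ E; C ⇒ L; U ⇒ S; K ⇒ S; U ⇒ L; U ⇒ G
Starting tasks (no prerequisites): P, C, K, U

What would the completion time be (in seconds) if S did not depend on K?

Before: longest chain P→G = 7+6 = 13, finish 13.
Without K→S, S's earliest start moves from 11 to 5.
New critical path: P→G = 7+6 = 13 ⇒ 13 seconds.

13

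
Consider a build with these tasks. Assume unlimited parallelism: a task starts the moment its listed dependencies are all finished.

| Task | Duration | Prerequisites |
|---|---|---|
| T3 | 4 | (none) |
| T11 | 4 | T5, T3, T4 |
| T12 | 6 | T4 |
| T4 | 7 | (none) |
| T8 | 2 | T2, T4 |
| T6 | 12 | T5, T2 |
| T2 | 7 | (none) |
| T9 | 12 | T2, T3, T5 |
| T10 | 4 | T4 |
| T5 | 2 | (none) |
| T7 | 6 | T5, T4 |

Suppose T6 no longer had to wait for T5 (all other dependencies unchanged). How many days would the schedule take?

19

With the dependency in place, T2→T6 = 7+12 = 19 sets the finish at 19 days.
Dropping T5→T6 doesn't change T6's earliest start (7); another predecessor still binds.
New critical path: T2→T6 = 7+12 = 19 ⇒ 19 days.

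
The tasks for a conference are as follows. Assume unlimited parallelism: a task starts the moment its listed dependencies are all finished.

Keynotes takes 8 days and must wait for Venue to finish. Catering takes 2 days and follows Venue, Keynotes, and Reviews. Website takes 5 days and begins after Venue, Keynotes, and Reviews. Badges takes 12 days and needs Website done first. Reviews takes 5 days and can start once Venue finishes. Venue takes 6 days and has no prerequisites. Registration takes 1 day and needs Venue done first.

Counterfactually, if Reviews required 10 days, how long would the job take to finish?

33

Baseline: Venue→Keynotes→Website→Badges = 6+8+5+12 = 31 → 31 days.
Reviews has 3 days of float (longest path through it is 28).
Now Venue→Reviews→Website→Badges = 6+10+5+12 = 33 is longest, so the finish becomes 33 days.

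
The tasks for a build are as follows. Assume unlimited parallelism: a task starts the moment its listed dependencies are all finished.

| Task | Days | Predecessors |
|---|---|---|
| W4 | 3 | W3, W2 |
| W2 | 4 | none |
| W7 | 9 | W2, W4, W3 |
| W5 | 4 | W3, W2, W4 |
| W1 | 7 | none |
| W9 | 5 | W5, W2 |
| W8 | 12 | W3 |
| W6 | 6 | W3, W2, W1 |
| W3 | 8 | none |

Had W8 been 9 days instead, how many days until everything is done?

20

As given, the longest chain is W3→W8 = 8+12 = 20, so the finish is 20 days.
W8 lies on that path, so at 9 days the path becomes 17 days.
Now W3→W4→W5→W9 = 8+3+4+5 = 20 is longest, so the finish becomes 20 days.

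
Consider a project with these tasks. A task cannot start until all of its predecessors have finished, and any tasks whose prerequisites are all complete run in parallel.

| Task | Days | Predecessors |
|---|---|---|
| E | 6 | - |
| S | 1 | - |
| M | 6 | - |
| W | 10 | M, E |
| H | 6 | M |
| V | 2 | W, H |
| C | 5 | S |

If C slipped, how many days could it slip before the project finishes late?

The longest chain is E→W→V = 6+10+2 = 18; overall finish 18 days.
C finishes as early as 6 and must finish by 18.
So C can slip 18 − 6 = 12 days.

12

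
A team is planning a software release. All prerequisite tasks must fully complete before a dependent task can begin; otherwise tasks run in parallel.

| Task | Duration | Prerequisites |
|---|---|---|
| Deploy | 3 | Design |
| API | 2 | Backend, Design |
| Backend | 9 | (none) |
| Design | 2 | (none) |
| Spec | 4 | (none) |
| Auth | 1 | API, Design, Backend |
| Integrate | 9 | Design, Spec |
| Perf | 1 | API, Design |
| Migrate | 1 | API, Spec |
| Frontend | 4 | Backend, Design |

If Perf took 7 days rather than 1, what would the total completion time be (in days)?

18

Critical path before the change: Spec→Integrate = 4+9 = 13 giving 13 days.
The longest path through Perf is only 12 days, so Perf has float 1.
The binding chain switches to Backend→API→Perf = 9+2+7 = 18; finish 18 days.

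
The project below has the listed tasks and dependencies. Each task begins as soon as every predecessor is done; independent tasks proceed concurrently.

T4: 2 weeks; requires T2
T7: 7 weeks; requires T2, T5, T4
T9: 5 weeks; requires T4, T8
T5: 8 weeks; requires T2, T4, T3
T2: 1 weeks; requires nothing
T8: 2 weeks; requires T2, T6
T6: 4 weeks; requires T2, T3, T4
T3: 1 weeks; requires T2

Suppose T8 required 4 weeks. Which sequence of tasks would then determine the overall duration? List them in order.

T2, T4, T5, T7

Baseline: T2→T4→T5→T7 = 1+2+8+7 = 18 → 18 weeks.
T8 has 4 weeks of float (longest path through it is 14).
No other chain overtakes it, so the finish is 18 weeks.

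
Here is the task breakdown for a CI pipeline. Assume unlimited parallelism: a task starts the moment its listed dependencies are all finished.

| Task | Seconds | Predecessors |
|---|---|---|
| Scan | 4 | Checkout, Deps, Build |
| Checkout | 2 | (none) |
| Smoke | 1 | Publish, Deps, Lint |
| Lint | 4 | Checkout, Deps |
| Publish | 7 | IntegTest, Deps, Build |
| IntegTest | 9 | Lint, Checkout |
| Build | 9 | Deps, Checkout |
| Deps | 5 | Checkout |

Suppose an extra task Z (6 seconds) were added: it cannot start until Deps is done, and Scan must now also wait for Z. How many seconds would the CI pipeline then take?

Originally the CI pipeline takes 28 seconds.
With Z inserted, Scan now waits for max(Checkout, Deps, Build, Z).
New critical path: Checkout→Deps→Lint→IntegTest→Publish→Smoke = 2+5+4+9+7+1 = 28 ⇒ 28 seconds.

28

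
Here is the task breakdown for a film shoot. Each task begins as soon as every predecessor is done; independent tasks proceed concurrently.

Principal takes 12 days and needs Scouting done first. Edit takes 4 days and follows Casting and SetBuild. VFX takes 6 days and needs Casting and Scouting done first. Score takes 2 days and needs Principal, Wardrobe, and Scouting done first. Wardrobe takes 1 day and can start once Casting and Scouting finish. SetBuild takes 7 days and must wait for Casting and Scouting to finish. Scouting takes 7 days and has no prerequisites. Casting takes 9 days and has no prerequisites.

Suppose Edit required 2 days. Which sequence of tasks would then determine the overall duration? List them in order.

The binding path is Scouting→Principal→Score = 7+12+2 = 21; finish at 21 days.
Edit has 1 day of float (longest path through it is 20).
The critical path is still Scouting→Principal→Score; finish is now 21 days.

Scouting, Principal, Score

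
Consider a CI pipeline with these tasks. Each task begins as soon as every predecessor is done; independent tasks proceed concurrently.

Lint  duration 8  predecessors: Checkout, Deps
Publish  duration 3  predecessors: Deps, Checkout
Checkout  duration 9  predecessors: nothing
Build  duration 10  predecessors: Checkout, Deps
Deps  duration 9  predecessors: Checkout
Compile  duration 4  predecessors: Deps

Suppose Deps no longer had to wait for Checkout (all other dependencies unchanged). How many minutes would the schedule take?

19

With the dependency in place, Checkout→Deps→Build = 9+9+10 = 28 sets the finish at 28 minutes.
Without Checkout→Deps, Deps's earliest start moves from 9 to 0.
After: Checkout→Build = 9+10 = 19 → 19 minutes.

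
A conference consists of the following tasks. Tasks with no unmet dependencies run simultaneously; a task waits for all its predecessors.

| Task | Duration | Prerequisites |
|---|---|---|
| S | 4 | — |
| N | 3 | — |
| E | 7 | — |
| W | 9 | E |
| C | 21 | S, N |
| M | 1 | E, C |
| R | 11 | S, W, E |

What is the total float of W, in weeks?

0

Critical path: E→W→R = 7+9+11 = 27, so the finish is 27 weeks.
W finishes as early as 16 and must finish by 16.
So W can slip 16 − 16 = 0 weeks.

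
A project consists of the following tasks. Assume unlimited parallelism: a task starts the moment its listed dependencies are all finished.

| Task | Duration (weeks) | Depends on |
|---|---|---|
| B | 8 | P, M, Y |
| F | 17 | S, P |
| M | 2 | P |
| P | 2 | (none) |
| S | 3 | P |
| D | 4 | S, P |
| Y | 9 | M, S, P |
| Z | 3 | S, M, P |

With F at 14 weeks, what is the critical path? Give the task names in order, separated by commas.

Baseline: P→S→F = 2+3+17 = 22 → 22 weeks.
Since F is critical, the -3 change carries straight to that chain (now 19 weeks).
The binding chain switches to P→S→Y→B = 2+3+9+8 = 22; finish 22 weeks.

P, S, Y, B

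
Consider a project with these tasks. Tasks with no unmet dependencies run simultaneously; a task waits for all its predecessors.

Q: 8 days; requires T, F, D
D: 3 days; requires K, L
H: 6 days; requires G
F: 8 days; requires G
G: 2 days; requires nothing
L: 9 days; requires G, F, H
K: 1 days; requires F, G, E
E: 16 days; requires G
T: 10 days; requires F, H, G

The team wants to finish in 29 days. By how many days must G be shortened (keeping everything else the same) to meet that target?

Current finish: 30 days; target: 29.
G is on every critical path, so each day cut from G cuts the finish by one (this holds down to a finish of 29).
Need 30 − 29 = 1 day off G → G becomes 1 day, finish becomes 29.

1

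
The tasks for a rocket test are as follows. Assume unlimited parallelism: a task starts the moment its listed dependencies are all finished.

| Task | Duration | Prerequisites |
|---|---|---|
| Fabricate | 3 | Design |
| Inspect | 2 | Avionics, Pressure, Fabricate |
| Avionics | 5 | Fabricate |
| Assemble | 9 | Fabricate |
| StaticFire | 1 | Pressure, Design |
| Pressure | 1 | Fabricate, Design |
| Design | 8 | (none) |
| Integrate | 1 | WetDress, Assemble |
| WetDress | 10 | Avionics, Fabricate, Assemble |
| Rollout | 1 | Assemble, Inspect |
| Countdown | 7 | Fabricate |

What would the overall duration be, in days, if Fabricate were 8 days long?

36

As given, the longest chain is Design→Fabricate→Assemble→WetDress→Integrate = 8+3+9+10+1 = 31, so the finish is 31 days.
Fabricate lies on that path, so at 8 days the path becomes 36 days.
That remains the longest chain; total 36 days.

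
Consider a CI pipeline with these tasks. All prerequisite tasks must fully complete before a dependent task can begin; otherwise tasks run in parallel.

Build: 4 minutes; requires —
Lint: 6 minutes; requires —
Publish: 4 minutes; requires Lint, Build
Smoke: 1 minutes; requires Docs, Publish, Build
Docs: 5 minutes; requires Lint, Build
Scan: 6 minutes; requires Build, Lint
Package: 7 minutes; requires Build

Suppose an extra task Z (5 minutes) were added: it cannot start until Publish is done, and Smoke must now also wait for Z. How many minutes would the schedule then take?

16

Originally the schedule takes 12 minutes.
With Z inserted, Smoke now waits for max(Docs, Publish, Build, Z).
New critical path: Lint→Publish→Z→Smoke = 6+4+5+1 = 16 ⇒ 16 minutes.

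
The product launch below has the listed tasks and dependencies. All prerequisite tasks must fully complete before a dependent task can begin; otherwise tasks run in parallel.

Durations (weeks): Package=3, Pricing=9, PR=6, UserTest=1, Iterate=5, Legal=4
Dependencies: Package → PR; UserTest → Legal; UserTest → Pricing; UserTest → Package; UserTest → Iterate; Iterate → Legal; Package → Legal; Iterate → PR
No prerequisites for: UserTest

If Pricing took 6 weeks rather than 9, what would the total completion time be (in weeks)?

12

Baseline: UserTest→Iterate→PR = 1+5+6 = 12 → 12 weeks.
Pricing has 2 weeks of float (longest path through it is 10).
That remains the longest chain; total 12 weeks.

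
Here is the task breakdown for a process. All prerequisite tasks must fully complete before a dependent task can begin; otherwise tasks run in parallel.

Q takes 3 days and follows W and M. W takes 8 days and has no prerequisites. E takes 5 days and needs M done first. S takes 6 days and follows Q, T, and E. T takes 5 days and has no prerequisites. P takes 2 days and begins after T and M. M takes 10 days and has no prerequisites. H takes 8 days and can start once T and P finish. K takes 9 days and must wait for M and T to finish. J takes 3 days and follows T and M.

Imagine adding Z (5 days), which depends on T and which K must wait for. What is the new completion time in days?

21

Originally the job takes 21 days.
With Z inserted, K now waits for max(M, T, Z).
New critical path: M→E→S = 10+5+6 = 21 ⇒ 21 days.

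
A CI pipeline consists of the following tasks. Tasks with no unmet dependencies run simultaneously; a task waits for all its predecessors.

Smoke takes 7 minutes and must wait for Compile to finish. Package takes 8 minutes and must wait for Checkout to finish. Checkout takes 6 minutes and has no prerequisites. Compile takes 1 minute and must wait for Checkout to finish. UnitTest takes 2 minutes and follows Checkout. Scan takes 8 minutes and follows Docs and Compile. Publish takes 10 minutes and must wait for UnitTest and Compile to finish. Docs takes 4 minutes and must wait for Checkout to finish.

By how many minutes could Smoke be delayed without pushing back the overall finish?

Checkout→UnitTest→Publish = 6+2+10 = 18 sets the makespan at 18 minutes.
Longest path through Smoke: 14 minutes (earliest finish 14, latest finish 18).
So Smoke can slip 18 − 14 = 4 minutes.

4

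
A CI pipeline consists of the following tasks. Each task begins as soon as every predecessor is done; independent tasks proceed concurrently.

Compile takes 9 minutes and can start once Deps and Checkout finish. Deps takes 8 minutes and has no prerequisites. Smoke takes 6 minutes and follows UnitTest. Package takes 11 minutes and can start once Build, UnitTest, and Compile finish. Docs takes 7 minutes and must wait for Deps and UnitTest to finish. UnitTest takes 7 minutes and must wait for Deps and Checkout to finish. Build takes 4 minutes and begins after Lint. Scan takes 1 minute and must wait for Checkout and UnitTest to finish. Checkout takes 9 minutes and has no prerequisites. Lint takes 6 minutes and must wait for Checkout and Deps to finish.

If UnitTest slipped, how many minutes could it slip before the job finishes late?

The longest chain is Checkout→Lint→Build→Package = 9+6+4+11 = 30; overall finish 30 minutes.
The longest chain containing UnitTest totals 27 minutes.
So UnitTest can slip 19 − 16 = 3 minutes.

3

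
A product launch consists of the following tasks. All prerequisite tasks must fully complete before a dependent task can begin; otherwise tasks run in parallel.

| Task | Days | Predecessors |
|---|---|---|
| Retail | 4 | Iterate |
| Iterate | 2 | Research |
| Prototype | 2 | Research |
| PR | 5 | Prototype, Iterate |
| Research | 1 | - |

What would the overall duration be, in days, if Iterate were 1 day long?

8

Critical path before the change: Research→Iterate→PR = 1+2+5 = 8 giving 8 days.
Iterate lies on that path, so at 1 day the path becomes 7 days.
Now Research→Prototype→PR = 1+2+5 = 8 is longest, so the finish becomes 8 days.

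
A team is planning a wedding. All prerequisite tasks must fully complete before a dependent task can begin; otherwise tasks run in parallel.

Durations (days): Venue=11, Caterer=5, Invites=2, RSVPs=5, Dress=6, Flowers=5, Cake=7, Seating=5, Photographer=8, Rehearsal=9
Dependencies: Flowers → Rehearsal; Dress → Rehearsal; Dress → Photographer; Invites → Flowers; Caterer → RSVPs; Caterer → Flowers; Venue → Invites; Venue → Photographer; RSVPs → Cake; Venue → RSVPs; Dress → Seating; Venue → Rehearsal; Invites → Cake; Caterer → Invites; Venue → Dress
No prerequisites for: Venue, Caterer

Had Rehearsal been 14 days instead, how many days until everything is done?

32

Critical path before the change: Venue→Invites→Flowers→Rehearsal = 11+2+5+9 = 27 giving 27 days.
Rehearsal is on the critical path; changing it to 14 makes that path 32 days.
The critical path is still Venue→Invites→Flowers→Rehearsal; finish is now 32 days.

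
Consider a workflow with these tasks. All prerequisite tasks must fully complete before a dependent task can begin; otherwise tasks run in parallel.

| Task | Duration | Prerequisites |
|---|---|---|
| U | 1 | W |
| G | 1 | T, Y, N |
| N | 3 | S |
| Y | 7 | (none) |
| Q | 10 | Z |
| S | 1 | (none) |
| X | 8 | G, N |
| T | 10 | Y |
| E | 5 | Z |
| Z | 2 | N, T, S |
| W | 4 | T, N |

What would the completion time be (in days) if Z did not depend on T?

26

Before: longest chain Y→T→Z→Q = 7+10+2+10 = 29, finish 29.
Without T→Z, Z's earliest start moves from 17 to 4.
The longest chain is now Y→T→G→X = 7+10+1+8 = 26, so the plan takes 26 days.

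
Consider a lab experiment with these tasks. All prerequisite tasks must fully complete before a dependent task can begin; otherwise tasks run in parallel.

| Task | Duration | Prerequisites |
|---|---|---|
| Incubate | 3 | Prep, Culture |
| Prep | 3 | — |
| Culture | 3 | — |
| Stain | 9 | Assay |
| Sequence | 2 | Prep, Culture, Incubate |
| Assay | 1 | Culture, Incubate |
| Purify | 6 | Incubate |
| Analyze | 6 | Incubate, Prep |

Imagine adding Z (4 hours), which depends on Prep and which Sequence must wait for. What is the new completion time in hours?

16

Originally the project takes 16 hours.
With Z inserted, Sequence now waits for max(Prep, Culture, Incubate, Z).
New critical path: Prep→Incubate→Assay→Stain = 3+3+1+9 = 16 ⇒ 16 hours.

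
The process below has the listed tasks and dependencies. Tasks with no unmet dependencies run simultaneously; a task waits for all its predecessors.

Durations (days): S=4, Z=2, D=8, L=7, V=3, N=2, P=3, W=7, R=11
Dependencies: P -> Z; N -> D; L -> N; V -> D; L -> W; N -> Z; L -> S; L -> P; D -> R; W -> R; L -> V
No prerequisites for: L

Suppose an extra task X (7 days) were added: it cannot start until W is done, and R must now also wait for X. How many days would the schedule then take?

Originally the schedule takes 29 days.
With X inserted, R now waits for max(W, D, X).
New critical path: L→W→X→R = 7+7+7+11 = 32 ⇒ 32 days.

32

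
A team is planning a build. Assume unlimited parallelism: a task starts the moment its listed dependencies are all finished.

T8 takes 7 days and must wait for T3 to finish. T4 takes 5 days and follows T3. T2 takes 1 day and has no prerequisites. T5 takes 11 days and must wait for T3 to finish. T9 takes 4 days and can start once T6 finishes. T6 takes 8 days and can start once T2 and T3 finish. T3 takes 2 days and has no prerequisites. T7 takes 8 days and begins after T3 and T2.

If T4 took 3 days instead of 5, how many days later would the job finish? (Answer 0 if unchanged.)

0

The binding path is T3→T6→T9 = 2+8+4 = 14; finish at 14 days.
The longest path through T4 is only 7 days, so T4 has float 7.
No other chain overtakes it, so the finish is 14 days.
Change in finish: 14 − 14 = +0 days.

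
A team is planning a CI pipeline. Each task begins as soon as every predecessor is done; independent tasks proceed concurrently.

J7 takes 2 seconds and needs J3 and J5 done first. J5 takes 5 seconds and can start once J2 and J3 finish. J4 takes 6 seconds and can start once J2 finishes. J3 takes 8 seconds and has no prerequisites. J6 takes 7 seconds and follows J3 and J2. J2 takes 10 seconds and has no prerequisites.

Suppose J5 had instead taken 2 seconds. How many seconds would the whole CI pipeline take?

The binding path is J2→J5→J7 = 10+5+2 = 17; finish at 17 seconds.
J5 is on the critical path; changing it to 2 makes that path 14 seconds.
The binding chain switches to J2→J6 = 10+7 = 17; finish 17 seconds.

17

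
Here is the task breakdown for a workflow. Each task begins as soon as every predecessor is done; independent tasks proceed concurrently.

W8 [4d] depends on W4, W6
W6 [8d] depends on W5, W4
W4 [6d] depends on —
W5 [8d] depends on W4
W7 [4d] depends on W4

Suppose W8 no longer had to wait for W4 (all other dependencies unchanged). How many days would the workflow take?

26

Before: longest chain W4→W5→W6→W8 = 6+8+8+4 = 26, finish 26.
Dropping W4→W8 doesn't change W8's earliest start (22); another predecessor still binds.
New critical path: W4→W5→W6→W8 = 6+8+8+4 = 26 ⇒ 26 days.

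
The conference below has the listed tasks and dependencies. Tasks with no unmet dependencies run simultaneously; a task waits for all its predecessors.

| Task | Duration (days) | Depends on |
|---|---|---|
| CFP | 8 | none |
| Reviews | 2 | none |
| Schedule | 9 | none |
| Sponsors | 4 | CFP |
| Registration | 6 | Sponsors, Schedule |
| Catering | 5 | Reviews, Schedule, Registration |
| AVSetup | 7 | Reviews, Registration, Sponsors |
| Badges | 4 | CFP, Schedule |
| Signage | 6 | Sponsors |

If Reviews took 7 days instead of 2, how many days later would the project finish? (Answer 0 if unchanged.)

0

The binding path is CFP→Sponsors→Registration→AVSetup = 8+4+6+7 = 25; finish at 25 days.
Reviews is off the critical path — its longest chain is 9 days, giving 16 of slack.
That remains the longest chain; total 25 days.
Change in finish: 25 − 25 = +0 days.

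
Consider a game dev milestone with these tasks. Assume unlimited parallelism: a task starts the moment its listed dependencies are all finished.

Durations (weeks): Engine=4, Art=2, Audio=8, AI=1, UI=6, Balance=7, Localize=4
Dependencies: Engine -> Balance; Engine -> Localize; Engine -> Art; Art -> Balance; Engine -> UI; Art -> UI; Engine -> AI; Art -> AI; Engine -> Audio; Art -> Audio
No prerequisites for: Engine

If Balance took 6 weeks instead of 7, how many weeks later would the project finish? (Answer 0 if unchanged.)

0

Actual critical path: Engine→Art→Audio = 4+2+8 = 14 ⇒ 14 weeks.
The longest path through Balance is only 13 weeks, so Balance has float 1.
The critical path is still Engine→Art→Audio; finish is now 14 weeks.
Change in finish: 14 − 14 = +0 weeks.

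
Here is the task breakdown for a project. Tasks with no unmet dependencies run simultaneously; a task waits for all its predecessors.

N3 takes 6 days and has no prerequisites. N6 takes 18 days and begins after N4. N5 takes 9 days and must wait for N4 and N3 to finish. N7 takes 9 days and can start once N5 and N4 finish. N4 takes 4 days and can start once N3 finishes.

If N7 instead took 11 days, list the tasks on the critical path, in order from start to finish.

Actual critical path: N3→N4→N5→N7 = 6+4+9+9 = 28 ⇒ 28 days.
N7 lies on that path, so at 11 days the path becomes 30 days.
No other chain overtakes it, so the finish is 30 days.

N3, N4, N5, N7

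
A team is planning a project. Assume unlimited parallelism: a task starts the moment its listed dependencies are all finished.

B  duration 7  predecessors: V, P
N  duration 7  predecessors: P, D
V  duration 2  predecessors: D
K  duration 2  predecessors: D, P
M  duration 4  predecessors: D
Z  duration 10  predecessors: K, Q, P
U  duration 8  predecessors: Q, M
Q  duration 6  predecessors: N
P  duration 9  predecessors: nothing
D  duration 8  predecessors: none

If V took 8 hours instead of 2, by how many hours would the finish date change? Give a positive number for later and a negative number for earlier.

0

Baseline: P→N→Q→Z = 9+7+6+10 = 32 → 32 hours.
The longest path through V is only 17 hours, so V has float 15.
No other chain overtakes it, so the finish is 32 hours.
Change in finish: 32 − 32 = +0 hours.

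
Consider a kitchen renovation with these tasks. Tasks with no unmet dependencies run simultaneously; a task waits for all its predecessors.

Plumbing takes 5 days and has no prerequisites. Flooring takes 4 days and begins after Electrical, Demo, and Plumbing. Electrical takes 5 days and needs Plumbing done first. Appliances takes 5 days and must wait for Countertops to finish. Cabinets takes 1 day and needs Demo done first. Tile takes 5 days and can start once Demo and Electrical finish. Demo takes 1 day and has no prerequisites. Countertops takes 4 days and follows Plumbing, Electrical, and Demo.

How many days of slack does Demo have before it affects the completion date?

9

Critical path: Plumbing→Electrical→Countertops→Appliances = 5+5+4+5 = 19, so the finish is 19 days.
Demo finishes as early as 1 and must finish by 10.
Slack of Demo = 9 − 0 = 9 days.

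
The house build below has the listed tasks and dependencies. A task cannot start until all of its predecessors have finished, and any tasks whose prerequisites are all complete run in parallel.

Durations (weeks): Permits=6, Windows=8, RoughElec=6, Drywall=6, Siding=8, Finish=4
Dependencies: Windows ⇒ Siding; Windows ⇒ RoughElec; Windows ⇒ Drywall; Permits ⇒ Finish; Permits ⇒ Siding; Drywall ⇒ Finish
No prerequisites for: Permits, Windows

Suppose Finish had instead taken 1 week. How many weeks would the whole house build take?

16

As given, the longest chain is Windows→Drywall→Finish = 8+6+4 = 18, so the finish is 18 weeks.
Since Finish is critical, the -3 change carries straight to that chain (now 15 weeks).
The binding chain switches to Windows→Siding = 8+8 = 16; finish 16 weeks.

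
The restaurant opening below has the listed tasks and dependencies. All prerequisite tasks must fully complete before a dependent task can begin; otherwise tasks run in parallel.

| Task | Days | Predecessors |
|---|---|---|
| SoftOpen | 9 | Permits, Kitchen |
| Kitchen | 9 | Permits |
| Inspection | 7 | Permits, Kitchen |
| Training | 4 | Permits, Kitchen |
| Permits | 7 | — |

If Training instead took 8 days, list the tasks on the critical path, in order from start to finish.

The binding path is Permits→Kitchen→SoftOpen = 7+9+9 = 25; finish at 25 days.
Training has 5 days of float (longest path through it is 20).
The critical path is still Permits→Kitchen→SoftOpen; finish is now 25 days.

Permits, Kitchen, SoftOpen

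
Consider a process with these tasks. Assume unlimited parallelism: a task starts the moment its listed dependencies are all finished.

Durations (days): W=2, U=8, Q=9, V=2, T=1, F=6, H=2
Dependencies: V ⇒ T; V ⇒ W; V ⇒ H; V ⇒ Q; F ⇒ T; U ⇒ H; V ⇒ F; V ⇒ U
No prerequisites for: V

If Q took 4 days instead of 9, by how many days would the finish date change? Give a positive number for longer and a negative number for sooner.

0

The binding path is V→U→H = 2+8+2 = 12; finish at 12 days.
The longest path through Q is only 11 days, so Q has float 1.
No other chain overtakes it, so the finish is 12 days.
Change in finish: 12 − 12 = +0 days.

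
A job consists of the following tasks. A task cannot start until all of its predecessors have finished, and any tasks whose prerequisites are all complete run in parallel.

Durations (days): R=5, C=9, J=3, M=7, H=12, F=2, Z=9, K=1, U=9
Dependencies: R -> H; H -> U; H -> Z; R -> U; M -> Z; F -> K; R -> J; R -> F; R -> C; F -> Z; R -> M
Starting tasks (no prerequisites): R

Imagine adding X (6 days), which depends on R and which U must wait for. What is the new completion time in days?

26

Originally the job takes 26 days.
With X inserted, U now waits for max(H, R, X).
New critical path: R→H→Z = 5+12+9 = 26 ⇒ 26 days.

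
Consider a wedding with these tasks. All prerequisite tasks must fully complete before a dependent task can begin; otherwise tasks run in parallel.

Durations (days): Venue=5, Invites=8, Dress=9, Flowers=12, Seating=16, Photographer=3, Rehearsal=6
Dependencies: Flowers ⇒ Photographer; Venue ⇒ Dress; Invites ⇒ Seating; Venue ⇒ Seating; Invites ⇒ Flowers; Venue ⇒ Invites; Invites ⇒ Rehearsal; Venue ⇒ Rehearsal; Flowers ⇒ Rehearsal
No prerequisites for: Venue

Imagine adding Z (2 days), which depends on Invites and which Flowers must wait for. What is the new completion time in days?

Originally the schedule takes 31 days.
With Z inserted, Flowers now waits for max(Invites, Z).
New critical path: Venue→Invites→Z→Flowers→Rehearsal = 5+8+2+12+6 = 33 ⇒ 33 days.

33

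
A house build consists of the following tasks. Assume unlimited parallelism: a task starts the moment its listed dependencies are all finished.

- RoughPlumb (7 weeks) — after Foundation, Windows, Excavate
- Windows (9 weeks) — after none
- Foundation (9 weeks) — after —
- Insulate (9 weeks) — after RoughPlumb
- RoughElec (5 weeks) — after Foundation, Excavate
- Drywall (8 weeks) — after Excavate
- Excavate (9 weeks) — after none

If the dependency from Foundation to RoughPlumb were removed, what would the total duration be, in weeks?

25

With the dependency in place, Excavate→RoughPlumb→Insulate = 9+7+9 = 25 sets the finish at 25 weeks.
Dropping Foundation→RoughPlumb doesn't change RoughPlumb's earliest start (9); another predecessor still binds.
After: Excavate→RoughPlumb→Insulate = 9+7+9 = 25 → 25 weeks.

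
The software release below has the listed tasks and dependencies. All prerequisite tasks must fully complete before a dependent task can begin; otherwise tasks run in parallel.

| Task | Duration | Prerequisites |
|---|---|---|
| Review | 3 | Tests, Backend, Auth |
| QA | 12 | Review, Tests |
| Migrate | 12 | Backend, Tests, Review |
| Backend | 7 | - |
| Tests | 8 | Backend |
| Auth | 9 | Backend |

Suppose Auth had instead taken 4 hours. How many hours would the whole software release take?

30

The binding path is Backend→Auth→Review→Migrate = 7+9+3+12 = 31; finish at 31 hours.
Since Auth is critical, the -5 change carries straight to that chain (now 26 hours).
New critical path: Backend→Tests→Review→Migrate = 7+8+3+12 = 30 ⇒ 30 hours.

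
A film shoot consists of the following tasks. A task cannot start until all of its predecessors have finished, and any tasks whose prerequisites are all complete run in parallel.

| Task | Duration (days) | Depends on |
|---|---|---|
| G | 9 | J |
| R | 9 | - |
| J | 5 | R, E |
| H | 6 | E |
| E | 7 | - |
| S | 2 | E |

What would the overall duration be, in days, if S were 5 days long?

23

Critical path before the change: R→J→G = 9+5+9 = 23 giving 23 days.
S has 14 days of float (longest path through it is 9).
That remains the longest chain; total 23 days.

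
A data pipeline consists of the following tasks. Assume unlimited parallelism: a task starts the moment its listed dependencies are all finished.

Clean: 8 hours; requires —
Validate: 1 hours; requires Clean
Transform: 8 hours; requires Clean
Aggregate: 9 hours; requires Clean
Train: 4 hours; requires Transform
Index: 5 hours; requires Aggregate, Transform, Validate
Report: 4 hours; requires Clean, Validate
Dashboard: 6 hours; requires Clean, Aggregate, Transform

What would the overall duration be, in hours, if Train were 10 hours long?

Actual critical path: Clean→Aggregate→Dashboard = 8+9+6 = 23 ⇒ 23 hours.
Train has 3 hours of float (longest path through it is 20).
New critical path: Clean→Transform→Train = 8+8+10 = 26 ⇒ 26 hours.

26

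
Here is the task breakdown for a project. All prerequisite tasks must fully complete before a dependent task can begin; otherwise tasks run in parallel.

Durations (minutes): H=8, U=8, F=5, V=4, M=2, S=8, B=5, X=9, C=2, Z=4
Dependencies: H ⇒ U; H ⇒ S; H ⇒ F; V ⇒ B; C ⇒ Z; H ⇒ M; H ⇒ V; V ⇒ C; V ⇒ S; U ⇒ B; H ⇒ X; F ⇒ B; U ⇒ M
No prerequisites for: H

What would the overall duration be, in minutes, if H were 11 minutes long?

Baseline: H→U→B = 8+8+5 = 21 → 21 minutes.
H lies on that path, so at 11 minutes the path becomes 24 minutes.
That remains the longest chain; total 24 minutes.

24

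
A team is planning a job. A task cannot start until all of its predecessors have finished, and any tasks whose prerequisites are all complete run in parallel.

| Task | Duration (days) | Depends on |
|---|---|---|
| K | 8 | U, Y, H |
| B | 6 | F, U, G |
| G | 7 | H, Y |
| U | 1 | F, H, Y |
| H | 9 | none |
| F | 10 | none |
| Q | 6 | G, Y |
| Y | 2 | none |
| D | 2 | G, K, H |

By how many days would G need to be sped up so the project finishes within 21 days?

Current finish: 22 days; target: 21.
G is on every critical path, so each day cut from G cuts the finish by one (this holds down to a finish of 21).
Need 22 − 21 = 1 day off G → G becomes 6 days, finish becomes 21.

1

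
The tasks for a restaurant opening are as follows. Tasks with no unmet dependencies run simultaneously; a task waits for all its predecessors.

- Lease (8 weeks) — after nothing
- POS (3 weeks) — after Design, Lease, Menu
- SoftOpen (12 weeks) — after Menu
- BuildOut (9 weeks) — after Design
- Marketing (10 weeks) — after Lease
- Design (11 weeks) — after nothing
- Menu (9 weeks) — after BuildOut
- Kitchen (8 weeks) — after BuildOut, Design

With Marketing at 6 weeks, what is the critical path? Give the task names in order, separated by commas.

Design, BuildOut, Menu, SoftOpen

Baseline: Design→BuildOut→Menu→SoftOpen = 11+9+9+12 = 41 → 41 weeks.
Marketing has 23 weeks of float (longest path through it is 18).
No other chain overtakes it, so the finish is 41 weeks.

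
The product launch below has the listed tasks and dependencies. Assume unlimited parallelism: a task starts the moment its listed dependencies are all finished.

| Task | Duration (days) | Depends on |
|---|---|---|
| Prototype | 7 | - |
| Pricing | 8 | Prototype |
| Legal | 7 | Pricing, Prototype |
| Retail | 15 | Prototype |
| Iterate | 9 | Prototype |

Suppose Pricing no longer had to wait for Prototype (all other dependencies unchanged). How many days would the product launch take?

22

Original critical path: Prototype→Pricing→Legal = 7+8+7 = 22 ⇒ 22 days.
Without Prototype→Pricing, Pricing's earliest start moves from 7 to 0.
The longest chain is now Prototype→Retail = 7+15 = 22, so the product launch takes 22 days.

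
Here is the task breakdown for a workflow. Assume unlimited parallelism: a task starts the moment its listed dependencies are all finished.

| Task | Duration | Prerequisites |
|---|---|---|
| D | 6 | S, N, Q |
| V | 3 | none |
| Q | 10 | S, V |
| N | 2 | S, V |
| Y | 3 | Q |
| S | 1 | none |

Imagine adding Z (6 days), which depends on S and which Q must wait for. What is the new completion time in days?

23

Originally the project takes 19 days.
With Z inserted, Q now waits for max(S, V, Z).
New critical path: S→Z→Q→D = 1+6+10+6 = 23 ⇒ 23 days.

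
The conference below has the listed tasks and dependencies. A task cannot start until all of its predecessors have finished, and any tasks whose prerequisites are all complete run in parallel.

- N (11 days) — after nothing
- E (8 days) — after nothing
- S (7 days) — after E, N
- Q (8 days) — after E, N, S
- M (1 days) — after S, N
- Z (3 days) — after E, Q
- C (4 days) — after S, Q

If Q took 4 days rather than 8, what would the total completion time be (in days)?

26

Baseline: N→S→Q→C = 11+7+8+4 = 30 → 30 days.
Q lies on that path, so at 4 days the path becomes 26 days.
No other chain overtakes it, so the finish is 26 days.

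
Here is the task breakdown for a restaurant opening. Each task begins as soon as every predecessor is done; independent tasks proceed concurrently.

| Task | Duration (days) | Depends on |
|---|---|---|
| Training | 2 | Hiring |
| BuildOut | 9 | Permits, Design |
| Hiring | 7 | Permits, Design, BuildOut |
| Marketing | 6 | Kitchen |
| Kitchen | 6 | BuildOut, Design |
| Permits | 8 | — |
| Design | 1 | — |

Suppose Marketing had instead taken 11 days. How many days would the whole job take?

34

Baseline: Permits→BuildOut→Kitchen→Marketing = 8+9+6+6 = 29 → 29 days.
Marketing is on the critical path; changing it to 11 makes that path 34 days.
That remains the longest chain; total 34 days.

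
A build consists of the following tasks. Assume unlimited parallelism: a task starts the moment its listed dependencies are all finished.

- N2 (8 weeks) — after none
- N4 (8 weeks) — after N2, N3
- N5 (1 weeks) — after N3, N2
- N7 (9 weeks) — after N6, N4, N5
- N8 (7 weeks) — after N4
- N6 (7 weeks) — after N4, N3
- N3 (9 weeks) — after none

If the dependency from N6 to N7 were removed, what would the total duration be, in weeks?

Original critical path: N3→N4→N6→N7 = 9+8+7+9 = 33 ⇒ 33 weeks.
Without N6→N7, N7's earliest start moves from 24 to 17.
The longest chain is now N3→N4→N7 = 9+8+9 = 26, so the schedule takes 26 weeks.

26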